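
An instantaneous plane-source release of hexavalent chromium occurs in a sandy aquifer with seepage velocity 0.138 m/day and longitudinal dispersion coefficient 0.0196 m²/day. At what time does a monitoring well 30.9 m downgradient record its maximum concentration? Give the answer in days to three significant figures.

223 days

For the 1D instantaneous-source solution, setting ∂C/∂t = 0 at fixed x gives v²t² + 2Dt − x² = 0, so t = (√(D² + v²x²) − D)/v².
√(D² + v²x²) = √(0.0196² + 0.138² × 30.9²) = 4.264; v² = 0.019044.
t = (4.264 − 0.0196)/0.019044 = 223 days (vs. the pure-advection estimate x/v = 224 d).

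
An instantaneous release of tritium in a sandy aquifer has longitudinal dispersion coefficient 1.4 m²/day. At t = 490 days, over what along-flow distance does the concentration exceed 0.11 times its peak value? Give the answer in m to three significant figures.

156 m

The plume is Gaussian with σ = √(2Dt) = √(2 × 1.4 × 490) = 37.04 m.
C/C_peak = exp(−Δx²/(2σ²)) = 0.11 ⇒ Δx = σ·√(−2 ln 0.11) = 37.04 × 2.101 = 77.82 m.
Width = 2Δx = 156 m.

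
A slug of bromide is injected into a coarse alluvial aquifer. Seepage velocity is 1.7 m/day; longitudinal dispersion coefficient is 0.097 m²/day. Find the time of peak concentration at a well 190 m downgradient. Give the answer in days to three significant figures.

112 days

For the 1D instantaneous-source solution, setting ∂C/∂t = 0 at fixed x gives v²t² + 2Dt − x² = 0, so t = (√(D² + v²x²) − D)/v².
√(D² + v²x²) = √(0.097² + 1.7² × 190²) = 323.0; v² = 2.89.
t = (323.0 − 0.097)/2.89 = 112 days (vs. the pure-advection estimate x/v = 112 d).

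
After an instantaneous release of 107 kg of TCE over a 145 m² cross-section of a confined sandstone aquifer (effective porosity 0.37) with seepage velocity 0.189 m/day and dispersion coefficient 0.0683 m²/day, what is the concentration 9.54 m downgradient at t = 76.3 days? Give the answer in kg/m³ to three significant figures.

For an instantaneous plane source, C(x,t) = M/(n_e·A·√(4πDt)) · exp(−(x−vt)²/(4Dt)), with n_e·A the pore (flow) area.
Plume center vt = 0.189 × 76.3 = 14.4207 m, so the well at 9.54 m is 4.8807 m upgradient of the peak.
√(4πDt) = 8.092 m, giving peak height M/(n_e·A·√(4πDt)) = 107/(0.37 × 145 × 8.092) = 0.2465 kg/m³.
(x−vt)²/(4Dt) = (-4.8807)²/(4 × 0.0683 × 76.3) = 1.143; exp(−1.143) = 0.3189.
C = 0.2465 × 0.3189 = 0.0786 kg/m³.

0.0786 kg/m³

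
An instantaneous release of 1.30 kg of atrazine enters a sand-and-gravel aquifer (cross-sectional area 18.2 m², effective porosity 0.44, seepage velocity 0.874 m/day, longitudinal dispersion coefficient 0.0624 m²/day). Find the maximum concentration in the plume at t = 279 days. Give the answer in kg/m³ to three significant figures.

The peak of an instantaneous 1D plume sits at x = vt; there the Gaussian factor is 1 and C_max = M/(n_e·A·√(4πDt)), where n_e·A is the pore area the mass is dissolved in.
√(4πDt) = √(4π × 0.0624 × 279) = 14.79 m, so C_max = 1.30/(0.44 × 18.2 × 14.79) = 0.0110 kg/m³.

0.0110 kg/m³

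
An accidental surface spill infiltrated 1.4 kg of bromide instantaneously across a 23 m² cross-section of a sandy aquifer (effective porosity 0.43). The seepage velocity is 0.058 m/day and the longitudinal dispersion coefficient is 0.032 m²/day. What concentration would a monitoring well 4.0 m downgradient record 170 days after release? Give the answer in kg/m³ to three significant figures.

For an instantaneous plane source, C(x,t) = M/(n_e·A·√(4πDt)) · exp(−(x−vt)²/(4Dt)), with n_e·A the pore (flow) area.
Plume center vt = 0.058 × 170 = 9.86 m, so the well at 4.0 m is 5.86 m upgradient of the peak.
√(4πDt) = 8.268 m, giving peak height M/(n_e·A·√(4πDt)) = 1.4/(0.43 × 23 × 8.268) = 0.01712 kg/m³.
(x−vt)²/(4Dt) = (-5.86)²/(4 × 0.032 × 170) = 1.578; exp(−1.578) = 0.2064.
C = 0.01712 × 0.2064 = 0.00353 kg/m³.

0.00353 kg/m³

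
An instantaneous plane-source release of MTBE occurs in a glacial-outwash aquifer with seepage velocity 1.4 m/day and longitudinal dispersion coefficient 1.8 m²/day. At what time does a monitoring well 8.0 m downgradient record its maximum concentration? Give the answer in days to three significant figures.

4.87 days

For the 1D instantaneous-source solution, setting ∂C/∂t = 0 at fixed x gives v²t² + 2Dt − x² = 0, so t = (√(D² + v²x²) − D)/v².
√(D² + v²x²) = √(1.8² + 1.4² × 8.0²) = 11.34; v² = 1.96.
t = (11.34 − 1.8)/1.96 = 4.87 days (vs. the pure-advection estimate x/v = 5.71 d).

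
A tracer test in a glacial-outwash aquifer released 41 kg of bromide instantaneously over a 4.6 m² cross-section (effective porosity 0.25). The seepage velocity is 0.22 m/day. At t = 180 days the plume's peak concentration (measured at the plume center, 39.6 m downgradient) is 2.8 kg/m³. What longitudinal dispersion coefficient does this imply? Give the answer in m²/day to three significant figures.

At the plume center C_max = M/(n_e·A·√(4πDt)), so D = M²/(4πt·(n_e·A·C_max)²).
n_e·A·C_max = 0.25 × 4.6 × 2.8 = 3.220 kg/m.
D = 41²/(4π × 180 × 3.220²) = 0.0717 m²/day.

0.0717 m²/day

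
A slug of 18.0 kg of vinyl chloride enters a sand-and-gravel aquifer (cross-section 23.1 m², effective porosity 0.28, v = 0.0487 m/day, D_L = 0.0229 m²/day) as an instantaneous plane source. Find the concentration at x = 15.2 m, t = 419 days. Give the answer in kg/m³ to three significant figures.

0.125 kg/m³

For an instantaneous plane source, C(x,t) = M/(n_e·A·√(4πDt)) · exp(−(x−vt)²/(4Dt)), with n_e·A the pore (flow) area.
Plume center vt = 0.0487 × 419 = 20.4053 m, so the well at 15.2 m is 5.2053 m upgradient of the peak.
√(4πDt) = 10.98 m, giving peak height M/(n_e·A·√(4πDt)) = 18.0/(0.28 × 23.1 × 10.98) = 0.2535 kg/m³.
(x−vt)²/(4Dt) = (-5.2053)²/(4 × 0.0229 × 419) = 0.7060; exp(−0.7060) = 0.4936.
C = 0.2535 × 0.4936 = 0.125 kg/m³.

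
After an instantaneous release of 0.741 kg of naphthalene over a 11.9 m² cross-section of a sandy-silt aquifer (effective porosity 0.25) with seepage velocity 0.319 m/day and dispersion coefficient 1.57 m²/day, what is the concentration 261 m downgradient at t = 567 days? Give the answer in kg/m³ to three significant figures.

For an instantaneous plane source, C(x,t) = M/(n_e·A·√(4πDt)) · exp(−(x−vt)²/(4Dt)), with n_e·A the pore (flow) area.
Plume center vt = 0.319 × 567 = 180.873 m, so the well at 261 m is 80.127 m downgradient of the peak.
√(4πDt) = 105.8 m, giving peak height M/(n_e·A·√(4πDt)) = 0.741/(0.25 × 11.9 × 105.8) = 0.002354 kg/m³.
(x−vt)²/(4Dt) = (80.127)²/(4 × 1.57 × 567) = 1.803; exp(−1.803) = 0.1648.
C = 0.002354 × 0.1648 = 0.000388 kg/m³.

0.000388 kg/m³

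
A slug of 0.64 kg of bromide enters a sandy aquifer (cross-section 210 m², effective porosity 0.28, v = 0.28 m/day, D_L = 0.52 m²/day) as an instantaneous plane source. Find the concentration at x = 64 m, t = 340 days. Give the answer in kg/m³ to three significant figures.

5.83e-05 kg/m³

For an instantaneous plane source, C(x,t) = M/(n_e·A·√(4πDt)) · exp(−(x−vt)²/(4Dt)), with n_e·A the pore (flow) area.
Plume center vt = 0.28 × 340 = 95.2 m, so the well at 64 m is 31.2 m upgradient of the peak.
√(4πDt) = 47.14 m, giving peak height M/(n_e·A·√(4πDt)) = 0.64/(0.28 × 210 × 47.14) = 0.0002309 kg/m³.
(x−vt)²/(4Dt) = (-31.2)²/(4 × 0.52 × 340) = 1.376; exp(−1.376) = 0.2526.
C = 0.0002309 × 0.2526 = 5.83e-05 kg/m³.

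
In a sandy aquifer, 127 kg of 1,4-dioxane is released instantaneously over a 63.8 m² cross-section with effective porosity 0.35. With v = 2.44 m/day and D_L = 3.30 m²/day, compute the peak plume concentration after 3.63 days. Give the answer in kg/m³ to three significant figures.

The peak of an instantaneous 1D plume sits at x = vt; there the Gaussian factor is 1 and C_max = M/(n_e·A·√(4πDt)), where n_e·A is the pore area the mass is dissolved in.
√(4πDt) = √(4π × 3.30 × 3.63) = 12.27 m, so C_max = 127/(0.35 × 63.8 × 12.27) = 0.464 kg/m³.

0.464 kg/m³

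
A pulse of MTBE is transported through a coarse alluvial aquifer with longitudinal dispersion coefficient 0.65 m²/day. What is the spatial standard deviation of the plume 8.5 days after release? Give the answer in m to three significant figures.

Dispersive spreading gives a Gaussian with σ² = 2Dt; advection only shifts the center.
σ = √(2 × 0.65 × 8.5) = 3.32 m.

3.32 m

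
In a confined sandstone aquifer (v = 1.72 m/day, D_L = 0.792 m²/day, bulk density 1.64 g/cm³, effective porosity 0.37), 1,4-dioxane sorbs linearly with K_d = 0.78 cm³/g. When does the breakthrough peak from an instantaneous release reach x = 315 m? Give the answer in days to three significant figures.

Retardation factor R = 1 + ρ_b·K_d/n = 1 + 1.64 × 0.78/0.37 = 4.457.
Sorption retards both mechanisms: v_R = v/R = 0.3859 m/day, D_R = D/R = 0.1777 m²/day.
Peak time from v_R²t² + 2D_R t − x² = 0: t = (√(D_R² + v_R²x²) − D_R)/v_R².
√(D_R² + v_R²x²) = √(0.1777² + 0.3859² × 315²) = 121.6; v_R² = 0.1489.
t = (121.6 − 0.1777)/0.1489 = 815 days.

815 days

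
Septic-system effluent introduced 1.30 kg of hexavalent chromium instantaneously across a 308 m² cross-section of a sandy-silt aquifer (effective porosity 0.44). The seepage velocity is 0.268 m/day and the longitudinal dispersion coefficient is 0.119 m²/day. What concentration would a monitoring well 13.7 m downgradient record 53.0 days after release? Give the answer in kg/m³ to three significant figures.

0.00107 kg/m³

For an instantaneous plane source, C(x,t) = M/(n_e·A·√(4πDt)) · exp(−(x−vt)²/(4Dt)), with n_e·A the pore (flow) area.
Plume center vt = 0.268 × 53.0 = 14.204 m, so the well at 13.7 m is 0.504 m upgradient of the peak.
√(4πDt) = 8.903 m, giving peak height M/(n_e·A·√(4πDt)) = 1.30/(0.44 × 308 × 8.903) = 0.001077 kg/m³.
(x−vt)²/(4Dt) = (-0.504)²/(4 × 0.119 × 53.0) = 0.01007; exp(−0.01007) = 0.9900.
C = 0.001077 × 0.9900 = 0.00107 kg/m³.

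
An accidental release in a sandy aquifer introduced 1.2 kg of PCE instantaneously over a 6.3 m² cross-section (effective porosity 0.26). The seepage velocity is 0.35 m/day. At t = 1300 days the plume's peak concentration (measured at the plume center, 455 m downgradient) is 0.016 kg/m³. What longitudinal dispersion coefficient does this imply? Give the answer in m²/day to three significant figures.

At the plume center C_max = M/(n_e·A·√(4πDt)), so D = M²/(4πt·(n_e·A·C_max)²).
n_e·A·C_max = 0.26 × 6.3 × 0.016 = 0.02621 kg/m.
D = 1.2²/(4π × 1300 × 0.02621²) = 0.128 m²/day.

0.128 m²/day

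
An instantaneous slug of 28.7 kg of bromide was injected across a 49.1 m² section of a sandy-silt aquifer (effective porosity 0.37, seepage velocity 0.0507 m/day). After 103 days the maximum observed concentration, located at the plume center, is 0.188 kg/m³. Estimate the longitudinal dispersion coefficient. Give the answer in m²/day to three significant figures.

At the plume center C_max = M/(n_e·A·√(4πDt)), so D = M²/(4πt·(n_e·A·C_max)²).
n_e·A·C_max = 0.37 × 49.1 × 0.188 = 3.415 kg/m.
D = 28.7²/(4π × 103 × 3.415²) = 0.0546 m²/day.

0.0546 m²/day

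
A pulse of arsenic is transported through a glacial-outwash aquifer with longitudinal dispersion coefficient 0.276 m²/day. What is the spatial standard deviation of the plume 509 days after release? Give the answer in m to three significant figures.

16.8 m

Dispersive spreading gives a Gaussian with σ² = 2Dt; advection only shifts the center.
σ = √(2 × 0.276 × 509) = 16.8 m.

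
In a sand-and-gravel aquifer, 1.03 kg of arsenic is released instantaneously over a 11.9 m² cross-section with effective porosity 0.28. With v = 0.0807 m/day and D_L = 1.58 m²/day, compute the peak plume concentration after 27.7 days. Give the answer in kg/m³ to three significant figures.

0.0132 kg/m³

The peak of an instantaneous 1D plume sits at x = vt; there the Gaussian factor is 1 and C_max = M/(n_e·A·√(4πDt)), where n_e·A is the pore area the mass is dissolved in.
√(4πDt) = √(4π × 1.58 × 27.7) = 23.45 m, so C_max = 1.03/(0.28 × 11.9 × 23.45) = 0.0132 kg/m³.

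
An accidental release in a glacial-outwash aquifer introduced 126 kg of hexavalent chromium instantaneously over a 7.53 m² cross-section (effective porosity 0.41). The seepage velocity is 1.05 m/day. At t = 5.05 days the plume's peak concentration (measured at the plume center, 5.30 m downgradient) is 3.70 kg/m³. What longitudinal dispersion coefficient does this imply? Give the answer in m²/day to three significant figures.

At the plume center C_max = M/(n_e·A·√(4πDt)), so D = M²/(4πt·(n_e·A·C_max)²).
n_e·A·C_max = 0.41 × 7.53 × 3.70 = 11.42 kg/m.
D = 126²/(4π × 5.05 × 11.42²) = 1.92 m²/day.

1.92 m²/day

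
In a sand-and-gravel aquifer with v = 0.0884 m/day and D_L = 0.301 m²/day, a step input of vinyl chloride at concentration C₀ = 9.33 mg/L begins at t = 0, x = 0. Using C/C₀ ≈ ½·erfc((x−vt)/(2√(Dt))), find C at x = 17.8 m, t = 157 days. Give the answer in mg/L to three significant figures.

For a continuous step input, C/C₀ ≈ ½·erfc((x−vt)/(2√(Dt))).
vt = 0.0884 × 157 = 13.8788 m and 2√(Dt) = 2√(0.301 × 157) = 13.75 m.
Argument (x−vt)/(2√(Dt)) = (17.8 − 13.8788)/13.75 = 0.2852; ½·erfc(0.2852) = 0.3434.
C = 9.33 × 0.3434 = 3.20 mg/L.

3.20 mg/L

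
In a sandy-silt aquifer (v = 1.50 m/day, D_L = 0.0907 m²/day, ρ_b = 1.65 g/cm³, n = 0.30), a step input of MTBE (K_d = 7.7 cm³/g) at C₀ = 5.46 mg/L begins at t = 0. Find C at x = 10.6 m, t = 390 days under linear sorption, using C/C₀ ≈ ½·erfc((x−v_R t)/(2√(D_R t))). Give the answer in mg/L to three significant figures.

Retardation factor R = 1 + ρ_b·K_d/n = 1 + 1.65 × 7.7/0.30 = 43.35.
Sorption retards both mechanisms: v_R = v/R = 0.03460 m/day, D_R = D/R = 0.002092 m²/day.
v_R·t = 0.03460 × 390 = 13.494 m; 2√(D_R t) = 1.807 m; argument = (10.6 − 13.494)/1.807 = -1.602.
C = C₀ × ½·erfc(-1.602) = 5.46 × 0.9883 = 5.40 mg/L.

5.40 mg/L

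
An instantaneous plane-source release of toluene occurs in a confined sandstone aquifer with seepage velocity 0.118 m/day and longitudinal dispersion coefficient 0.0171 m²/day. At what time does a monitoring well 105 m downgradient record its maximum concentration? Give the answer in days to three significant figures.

For the 1D instantaneous-source solution, setting ∂C/∂t = 0 at fixed x gives v²t² + 2Dt − x² = 0, so t = (√(D² + v²x²) − D)/v².
√(D² + v²x²) = √(0.0171² + 0.118² × 105²) = 12.39; v² = 0.013924.
t = (12.39 − 0.0171)/0.013924 = 889 days (vs. the pure-advection estimate x/v = 890 d).

889 days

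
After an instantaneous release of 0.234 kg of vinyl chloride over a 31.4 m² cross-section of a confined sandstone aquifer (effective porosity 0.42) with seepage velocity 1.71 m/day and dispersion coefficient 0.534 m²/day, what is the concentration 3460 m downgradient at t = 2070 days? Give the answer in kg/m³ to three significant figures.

For an instantaneous plane source, C(x,t) = M/(n_e·A·√(4πDt)) · exp(−(x−vt)²/(4Dt)), with n_e·A the pore (flow) area.
Plume center vt = 1.71 × 2070 = 3539.7 m, so the well at 3460 m is 79.7 m upgradient of the peak.
√(4πDt) = 117.9 m, giving peak height M/(n_e·A·√(4πDt)) = 0.234/(0.42 × 31.4 × 117.9) = 0.0001505 kg/m³.
(x−vt)²/(4Dt) = (-79.7)²/(4 × 0.534 × 2070) = 1.437; exp(−1.437) = 0.2376.
C = 0.0001505 × 0.2376 = 3.58e-05 kg/m³.

3.58e-05 kg/m³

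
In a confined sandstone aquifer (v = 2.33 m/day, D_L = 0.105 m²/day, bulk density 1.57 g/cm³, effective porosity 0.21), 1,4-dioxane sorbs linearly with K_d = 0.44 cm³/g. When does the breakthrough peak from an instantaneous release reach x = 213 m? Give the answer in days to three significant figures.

Retardation factor R = 1 + ρ_b·K_d/n = 1 + 1.57 × 0.44/0.21 = 4.290.
Sorption retards both mechanisms: v_R = v/R = 0.5431 m/day, D_R = D/R = 0.02448 m²/day.
Peak time from v_R²t² + 2D_R t − x² = 0: t = (√(D_R² + v_R²x²) − D_R)/v_R².
√(D_R² + v_R²x²) = √(0.02448² + 0.5431² × 213²) = 115.7; v_R² = 0.2950.
t = (115.7 − 0.02448)/0.2950 = 392 days.

392 days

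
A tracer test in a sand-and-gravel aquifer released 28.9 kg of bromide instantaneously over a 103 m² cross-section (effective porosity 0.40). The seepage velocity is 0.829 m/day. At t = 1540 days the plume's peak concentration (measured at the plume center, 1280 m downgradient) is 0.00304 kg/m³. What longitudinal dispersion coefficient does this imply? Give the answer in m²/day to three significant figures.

At the plume center C_max = M/(n_e·A·√(4πDt)), so D = M²/(4πt·(n_e·A·C_max)²).
n_e·A·C_max = 0.40 × 103 × 0.00304 = 0.1252 kg/m.
D = 28.9²/(4π × 1540 × 0.1252²) = 2.75 m²/day.

2.75 m²/day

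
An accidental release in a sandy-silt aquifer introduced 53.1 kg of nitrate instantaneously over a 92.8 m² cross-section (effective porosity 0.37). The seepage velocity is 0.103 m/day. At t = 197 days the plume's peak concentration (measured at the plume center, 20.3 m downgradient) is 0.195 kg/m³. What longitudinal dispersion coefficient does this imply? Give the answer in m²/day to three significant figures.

0.0254 m²/day

At the plume center C_max = M/(n_e·A·√(4πDt)), so D = M²/(4πt·(n_e·A·C_max)²).
n_e·A·C_max = 0.37 × 92.8 × 0.195 = 6.696 kg/m.
D = 53.1²/(4π × 197 × 6.696²) = 0.0254 m²/day.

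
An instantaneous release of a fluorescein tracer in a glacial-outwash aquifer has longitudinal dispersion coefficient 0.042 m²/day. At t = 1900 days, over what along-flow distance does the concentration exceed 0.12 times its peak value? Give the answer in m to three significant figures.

The plume is Gaussian with σ = √(2Dt) = √(2 × 0.042 × 1900) = 12.63 m.
C/C_peak = exp(−Δx²/(2σ²)) = 0.12 ⇒ Δx = σ·√(−2 ln 0.12) = 12.63 × 2.059 = 26.01 m.
Width = 2Δx = 52.0 m.

52.0 m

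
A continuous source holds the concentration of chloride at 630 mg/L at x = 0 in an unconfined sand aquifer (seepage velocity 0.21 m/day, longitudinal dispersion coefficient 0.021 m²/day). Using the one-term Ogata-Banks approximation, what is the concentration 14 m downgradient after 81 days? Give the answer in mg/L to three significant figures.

For a continuous step input, C/C₀ ≈ ½·erfc((x−vt)/(2√(Dt))).
vt = 0.21 × 81 = 17.01 m and 2√(Dt) = 2√(0.021 × 81) = 2.608 m.
Argument (x−vt)/(2√(Dt)) = (14 − 17.01)/2.608 = -1.154; ½·erfc(-1.154) = 0.9487.
C = 630 × 0.9487 = 598 mg/L.

598 mg/L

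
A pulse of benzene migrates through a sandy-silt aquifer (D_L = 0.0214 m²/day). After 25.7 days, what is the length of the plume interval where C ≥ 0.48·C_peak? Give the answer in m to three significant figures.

2.54 m

The plume is Gaussian with σ = √(2Dt) = √(2 × 0.0214 × 25.7) = 1.049 m.
C/C_peak = exp(−Δx²/(2σ²)) = 0.48 ⇒ Δx = σ·√(−2 ln 0.48) = 1.049 × 1.212 = 1.271 m.
Width = 2Δx = 2.54 m.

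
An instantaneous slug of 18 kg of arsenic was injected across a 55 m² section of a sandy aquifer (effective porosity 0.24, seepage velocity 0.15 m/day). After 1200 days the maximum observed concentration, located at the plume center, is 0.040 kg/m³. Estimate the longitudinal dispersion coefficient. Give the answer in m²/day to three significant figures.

At the plume center C_max = M/(n_e·A·√(4πDt)), so D = M²/(4πt·(n_e·A·C_max)²).
n_e·A·C_max = 0.24 × 55 × 0.040 = 0.5280 kg/m.
D = 18²/(4π × 1200 × 0.5280²) = 0.0771 m²/day.

0.0771 m²/day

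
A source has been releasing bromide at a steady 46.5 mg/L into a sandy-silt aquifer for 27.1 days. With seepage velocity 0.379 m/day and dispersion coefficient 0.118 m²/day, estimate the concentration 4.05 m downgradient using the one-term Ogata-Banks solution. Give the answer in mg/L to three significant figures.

For a continuous step input, C/C₀ ≈ ½·erfc((x−vt)/(2√(Dt))).
vt = 0.379 × 27.1 = 10.2709 m and 2√(Dt) = 2√(0.118 × 27.1) = 3.576 m.
Argument (x−vt)/(2√(Dt)) = (4.05 − 10.2709)/3.576 = -1.740; ½·erfc(-1.740) = 0.9931.
C = 46.5 × 0.9931 = 46.2 mg/L.

46.2 mg/L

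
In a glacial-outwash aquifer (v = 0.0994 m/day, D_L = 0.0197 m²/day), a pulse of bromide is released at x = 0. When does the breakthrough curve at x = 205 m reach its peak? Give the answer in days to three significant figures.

2060 days

For the 1D instantaneous-source solution, setting ∂C/∂t = 0 at fixed x gives v²t² + 2Dt − x² = 0, so t = (√(D² + v²x²) − D)/v².
√(D² + v²x²) = √(0.0197² + 0.0994² × 205²) = 20.38; v² = 0.00988036.
t = (20.38 − 0.0197)/0.00988036 = 2060 days (vs. the pure-advection estimate x/v = 2060 d).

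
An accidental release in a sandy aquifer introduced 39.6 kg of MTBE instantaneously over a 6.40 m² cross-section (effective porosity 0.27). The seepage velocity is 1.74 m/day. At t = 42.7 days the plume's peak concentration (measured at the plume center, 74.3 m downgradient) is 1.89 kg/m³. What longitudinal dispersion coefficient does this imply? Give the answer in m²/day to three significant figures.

At the plume center C_max = M/(n_e·A·√(4πDt)), so D = M²/(4πt·(n_e·A·C_max)²).
n_e·A·C_max = 0.27 × 6.40 × 1.89 = 3.266 kg/m.
D = 39.6²/(4π × 42.7 × 3.266²) = 0.274 m²/day.

0.274 m²/day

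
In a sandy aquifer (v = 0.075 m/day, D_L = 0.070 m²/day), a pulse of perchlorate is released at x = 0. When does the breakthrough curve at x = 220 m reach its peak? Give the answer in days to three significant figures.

For the 1D instantaneous-source solution, setting ∂C/∂t = 0 at fixed x gives v²t² + 2Dt − x² = 0, so t = (√(D² + v²x²) − D)/v².
√(D² + v²x²) = √(0.070² + 0.075² × 220²) = 16.50; v² = 0.005625.
t = (16.50 − 0.070)/0.005625 = 2920 days (vs. the pure-advection estimate x/v = 2930 d).

2920 days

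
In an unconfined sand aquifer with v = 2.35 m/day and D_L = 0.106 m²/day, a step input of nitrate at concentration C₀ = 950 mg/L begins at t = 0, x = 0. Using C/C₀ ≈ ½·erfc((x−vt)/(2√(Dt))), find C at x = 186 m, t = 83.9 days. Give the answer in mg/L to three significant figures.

For a continuous step input, C/C₀ ≈ ½·erfc((x−vt)/(2√(Dt))).
vt = 2.35 × 83.9 = 197.165 m and 2√(Dt) = 2√(0.106 × 83.9) = 5.964 m.
Argument (x−vt)/(2√(Dt)) = (186 − 197.165)/5.964 = -1.872; ½·erfc(-1.872) = 0.9959.
C = 950 × 0.9959 = 946 mg/L.

946 mg/L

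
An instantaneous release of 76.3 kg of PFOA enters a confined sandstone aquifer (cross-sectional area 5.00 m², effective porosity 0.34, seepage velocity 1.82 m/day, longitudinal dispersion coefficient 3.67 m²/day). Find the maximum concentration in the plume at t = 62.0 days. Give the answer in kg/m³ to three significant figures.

The peak of an instantaneous 1D plume sits at x = vt; there the Gaussian factor is 1 and C_max = M/(n_e·A·√(4πDt)), where n_e·A is the pore area the mass is dissolved in.
√(4πDt) = √(4π × 3.67 × 62.0) = 53.47 m, so C_max = 76.3/(0.34 × 5.00 × 53.47) = 0.839 kg/m³.

0.839 kg/m³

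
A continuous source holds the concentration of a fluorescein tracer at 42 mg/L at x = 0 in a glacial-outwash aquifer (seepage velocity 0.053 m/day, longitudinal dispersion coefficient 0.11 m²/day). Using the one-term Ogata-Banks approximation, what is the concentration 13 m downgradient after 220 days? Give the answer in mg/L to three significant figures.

For a continuous step input, C/C₀ ≈ ½·erfc((x−vt)/(2√(Dt))).
vt = 0.053 × 220 = 11.66 m and 2√(Dt) = 2√(0.11 × 220) = 9.839 m.
Argument (x−vt)/(2√(Dt)) = (13 − 11.66)/9.839 = 0.1362; ½·erfc(0.1362) = 0.4236.
C = 42 × 0.4236 = 17.8 mg/L.

17.8 mg/L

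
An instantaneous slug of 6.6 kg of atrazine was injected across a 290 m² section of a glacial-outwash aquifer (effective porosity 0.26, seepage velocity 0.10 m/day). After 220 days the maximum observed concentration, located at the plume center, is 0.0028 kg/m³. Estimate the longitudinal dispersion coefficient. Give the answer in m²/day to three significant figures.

At the plume center C_max = M/(n_e·A·√(4πDt)), so D = M²/(4πt·(n_e·A·C_max)²).
n_e·A·C_max = 0.26 × 290 × 0.0028 = 0.2111 kg/m.
D = 6.6²/(4π × 220 × 0.2111²) = 0.354 m²/day.

0.354 m²/day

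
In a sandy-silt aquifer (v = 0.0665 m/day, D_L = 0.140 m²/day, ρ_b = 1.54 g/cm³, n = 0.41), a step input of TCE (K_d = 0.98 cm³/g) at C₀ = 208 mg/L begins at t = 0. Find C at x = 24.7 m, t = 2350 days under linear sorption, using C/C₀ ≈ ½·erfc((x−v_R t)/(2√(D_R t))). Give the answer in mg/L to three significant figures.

160 mg/L

Retardation factor R = 1 + ρ_b·K_d/n = 1 + 1.54 × 0.98/0.41 = 4.681.
Sorption retards both mechanisms: v_R = v/R = 0.01421 m/day, D_R = D/R = 0.02991 m²/day.
v_R·t = 0.01421 × 2350 = 33.3935 m; 2√(D_R t) = 16.77 m; argument = (24.7 − 33.3935)/16.77 = -0.5184.
C = C₀ × ½·erfc(-0.5184) = 208 × 0.7683 = 160 mg/L.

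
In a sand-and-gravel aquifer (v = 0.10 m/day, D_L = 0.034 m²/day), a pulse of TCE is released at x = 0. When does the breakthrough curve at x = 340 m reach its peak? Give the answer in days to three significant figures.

3400 days

For the 1D instantaneous-source solution, setting ∂C/∂t = 0 at fixed x gives v²t² + 2Dt − x² = 0, so t = (√(D² + v²x²) − D)/v².
√(D² + v²x²) = √(0.034² + 0.10² × 340²) = 34.00; v² = 0.01.
t = (34.00 − 0.034)/0.01 = 3400 days (vs. the pure-advection estimate x/v = 3400 d).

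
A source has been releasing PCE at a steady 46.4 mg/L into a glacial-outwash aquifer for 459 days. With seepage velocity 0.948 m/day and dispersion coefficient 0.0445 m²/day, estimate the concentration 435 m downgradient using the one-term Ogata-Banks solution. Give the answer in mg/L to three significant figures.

For a continuous step input, C/C₀ ≈ ½·erfc((x−vt)/(2√(Dt))).
vt = 0.948 × 459 = 435.132 m and 2√(Dt) = 2√(0.0445 × 459) = 9.039 m.
Argument (x−vt)/(2√(Dt)) = (435 − 435.132)/9.039 = -0.01460; ½·erfc(-0.01460) = 0.5082.
C = 46.4 × 0.5082 = 23.6 mg/L.

23.6 mg/L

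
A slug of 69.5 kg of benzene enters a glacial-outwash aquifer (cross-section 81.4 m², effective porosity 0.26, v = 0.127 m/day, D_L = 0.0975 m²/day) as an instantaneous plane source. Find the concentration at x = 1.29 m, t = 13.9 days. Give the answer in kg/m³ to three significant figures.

0.763 kg/m³

For an instantaneous plane source, C(x,t) = M/(n_e·A·√(4πDt)) · exp(−(x−vt)²/(4Dt)), with n_e·A the pore (flow) area.
Plume center vt = 0.127 × 13.9 = 1.7653 m, so the well at 1.29 m is 0.4753 m upgradient of the peak.
√(4πDt) = 4.127 m, giving peak height M/(n_e·A·√(4πDt)) = 69.5/(0.26 × 81.4 × 4.127) = 0.7957 kg/m³.
(x−vt)²/(4Dt) = (-0.4753)²/(4 × 0.0975 × 13.9) = 0.04167; exp(−0.04167) = 0.9592.
C = 0.7957 × 0.9592 = 0.763 kg/m³.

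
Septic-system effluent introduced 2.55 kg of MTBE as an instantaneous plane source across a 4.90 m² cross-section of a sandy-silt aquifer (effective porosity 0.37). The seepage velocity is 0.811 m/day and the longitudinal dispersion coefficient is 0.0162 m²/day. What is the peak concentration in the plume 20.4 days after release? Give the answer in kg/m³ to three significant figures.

0.690 kg/m³

The peak of an instantaneous 1D plume sits at x = vt; there the Gaussian factor is 1 and C_max = M/(n_e·A·√(4πDt)), where n_e·A is the pore area the mass is dissolved in.
√(4πDt) = √(4π × 0.0162 × 20.4) = 2.038 m, so C_max = 2.55/(0.37 × 4.90 × 2.038) = 0.690 kg/m³.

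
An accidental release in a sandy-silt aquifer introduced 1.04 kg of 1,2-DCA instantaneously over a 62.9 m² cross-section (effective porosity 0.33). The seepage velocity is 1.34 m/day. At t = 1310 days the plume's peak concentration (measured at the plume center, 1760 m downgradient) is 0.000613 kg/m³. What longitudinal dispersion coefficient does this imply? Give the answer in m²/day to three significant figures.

0.406 m²/day

At the plume center C_max = M/(n_e·A·√(4πDt)), so D = M²/(4πt·(n_e·A·C_max)²).
n_e·A·C_max = 0.33 × 62.9 × 0.000613 = 0.01272 kg/m.
D = 1.04²/(4π × 1310 × 0.01272²) = 0.406 m²/day.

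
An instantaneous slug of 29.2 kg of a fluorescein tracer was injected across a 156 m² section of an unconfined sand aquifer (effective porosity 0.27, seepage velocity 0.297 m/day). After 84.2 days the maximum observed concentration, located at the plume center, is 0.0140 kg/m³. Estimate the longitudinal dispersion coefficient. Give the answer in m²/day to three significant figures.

At the plume center C_max = M/(n_e·A·√(4πDt)), so D = M²/(4πt·(n_e·A·C_max)²).
n_e·A·C_max = 0.27 × 156 × 0.0140 = 0.5897 kg/m.
D = 29.2²/(4π × 84.2 × 0.5897²) = 2.32 m²/day.

2.32 m²/day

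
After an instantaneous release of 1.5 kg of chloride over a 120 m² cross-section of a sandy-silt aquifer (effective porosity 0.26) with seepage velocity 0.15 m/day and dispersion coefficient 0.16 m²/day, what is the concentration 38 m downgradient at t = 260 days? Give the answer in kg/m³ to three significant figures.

0.00209 kg/m³

For an instantaneous plane source, C(x,t) = M/(n_e·A·√(4πDt)) · exp(−(x−vt)²/(4Dt)), with n_e·A the pore (flow) area.
Plume center vt = 0.15 × 260 = 39 m, so the well at 38 m is 1 m upgradient of the peak.
√(4πDt) = 22.86 m, giving peak height M/(n_e·A·√(4πDt)) = 1.5/(0.26 × 120 × 22.86) = 0.002103 kg/m³.
(x−vt)²/(4Dt) = (-1)²/(4 × 0.16 × 260) = 0.006010; exp(−0.006010) = 0.9940.
C = 0.002103 × 0.9940 = 0.00209 kg/m³.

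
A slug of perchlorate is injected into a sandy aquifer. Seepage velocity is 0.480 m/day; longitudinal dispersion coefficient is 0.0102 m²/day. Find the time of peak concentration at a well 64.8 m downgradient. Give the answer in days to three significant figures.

135 days

For the 1D instantaneous-source solution, setting ∂C/∂t = 0 at fixed x gives v²t² + 2Dt − x² = 0, so t = (√(D² + v²x²) − D)/v².
√(D² + v²x²) = √(0.0102² + 0.480² × 64.8²) = 31.10; v² = 0.2304.
t = (31.10 − 0.0102)/0.2304 = 135 days (vs. the pure-advection estimate x/v = 135 d).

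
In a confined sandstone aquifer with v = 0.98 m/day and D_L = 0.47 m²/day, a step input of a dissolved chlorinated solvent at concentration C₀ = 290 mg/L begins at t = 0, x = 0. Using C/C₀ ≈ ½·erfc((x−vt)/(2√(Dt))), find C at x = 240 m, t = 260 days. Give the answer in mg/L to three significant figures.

For a continuous step input, C/C₀ ≈ ½·erfc((x−vt)/(2√(Dt))).
vt = 0.98 × 260 = 254.8 m and 2√(Dt) = 2√(0.47 × 260) = 22.11 m.
Argument (x−vt)/(2√(Dt)) = (240 − 254.8)/22.11 = -0.6694; ½·erfc(-0.6694) = 0.8281.
C = 290 × 0.8281 = 240 mg/L.

240 mg/L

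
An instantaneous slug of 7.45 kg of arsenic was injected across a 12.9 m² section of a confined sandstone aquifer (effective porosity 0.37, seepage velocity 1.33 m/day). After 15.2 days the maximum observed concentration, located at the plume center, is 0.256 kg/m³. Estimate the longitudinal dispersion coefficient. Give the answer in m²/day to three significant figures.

0.195 m²/day

At the plume center C_max = M/(n_e·A·√(4πDt)), so D = M²/(4πt·(n_e·A·C_max)²).
n_e·A·C_max = 0.37 × 12.9 × 0.256 = 1.222 kg/m.
D = 7.45²/(4π × 15.2 × 1.222²) = 0.195 m²/day.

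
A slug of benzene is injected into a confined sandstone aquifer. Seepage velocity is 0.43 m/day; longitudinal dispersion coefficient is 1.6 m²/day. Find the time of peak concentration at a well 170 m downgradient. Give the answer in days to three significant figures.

For the 1D instantaneous-source solution, setting ∂C/∂t = 0 at fixed x gives v²t² + 2Dt − x² = 0, so t = (√(D² + v²x²) − D)/v².
√(D² + v²x²) = √(1.6² + 0.43² × 170²) = 73.12; v² = 0.1849.
t = (73.12 − 1.6)/0.1849 = 387 days (vs. the pure-advection estimate x/v = 395 d).

387 days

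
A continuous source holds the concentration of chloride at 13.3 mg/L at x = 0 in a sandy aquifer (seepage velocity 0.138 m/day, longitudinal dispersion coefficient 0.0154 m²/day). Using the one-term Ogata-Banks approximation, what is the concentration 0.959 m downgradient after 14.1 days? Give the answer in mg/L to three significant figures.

12.4 mg/L

For a continuous step input, C/C₀ ≈ ½·erfc((x−vt)/(2√(Dt))).
vt = 0.138 × 14.1 = 1.9458 m and 2√(Dt) = 2√(0.0154 × 14.1) = 0.9320 m.
Argument (x−vt)/(2√(Dt)) = (0.959 − 1.9458)/0.9320 = -1.059; ½·erfc(-1.059) = 0.9329.
C = 13.3 × 0.9329 = 12.4 mg/L.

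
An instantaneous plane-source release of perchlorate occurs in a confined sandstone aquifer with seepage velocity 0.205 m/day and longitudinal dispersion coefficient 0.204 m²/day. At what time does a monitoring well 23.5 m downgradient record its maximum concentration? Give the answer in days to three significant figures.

110 days

For the 1D instantaneous-source solution, setting ∂C/∂t = 0 at fixed x gives v²t² + 2Dt − x² = 0, so t = (√(D² + v²x²) − D)/v².
√(D² + v²x²) = √(0.204² + 0.205² × 23.5²) = 4.822; v² = 0.042025.
t = (4.822 − 0.204)/0.042025 = 110 days (vs. the pure-advection estimate x/v = 115 d).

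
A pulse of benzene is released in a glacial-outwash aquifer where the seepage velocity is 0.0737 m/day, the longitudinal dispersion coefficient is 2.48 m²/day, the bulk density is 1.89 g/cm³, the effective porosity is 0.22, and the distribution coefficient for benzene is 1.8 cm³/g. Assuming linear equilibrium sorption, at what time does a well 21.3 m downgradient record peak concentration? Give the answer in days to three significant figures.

1380 days

Retardation factor R = 1 + ρ_b·K_d/n = 1 + 1.89 × 1.8/0.22 = 16.46.
Sorption retards both mechanisms: v_R = v/R = 0.004478 m/day, D_R = D/R = 0.1507 m²/day.
Peak time from v_R²t² + 2D_R t − x² = 0: t = (√(D_R² + v_R²x²) − D_R)/v_R².
√(D_R² + v_R²x²) = √(0.1507² + 0.004478² × 21.3²) = 0.1783; v_R² = 2.005e-05.
t = (0.1783 − 0.1507)/2.005e-05 = 1380 days.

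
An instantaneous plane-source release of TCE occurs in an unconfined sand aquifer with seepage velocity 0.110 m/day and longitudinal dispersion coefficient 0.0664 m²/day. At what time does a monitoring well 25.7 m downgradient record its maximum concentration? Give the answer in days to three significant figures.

228 days

For the 1D instantaneous-source solution, setting ∂C/∂t = 0 at fixed x gives v²t² + 2Dt − x² = 0, so t = (√(D² + v²x²) − D)/v².
√(D² + v²x²) = √(0.0664² + 0.110² × 25.7²) = 2.828; v² = 0.0121.
t = (2.828 − 0.0664)/0.0121 = 228 days (vs. the pure-advection estimate x/v = 234 d).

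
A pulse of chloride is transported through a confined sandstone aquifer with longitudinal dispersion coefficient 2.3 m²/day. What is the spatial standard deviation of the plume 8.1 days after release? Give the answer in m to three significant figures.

Dispersive spreading gives a Gaussian with σ² = 2Dt; advection only shifts the center.
σ = √(2 × 2.3 × 8.1) = 6.10 m.

6.10 m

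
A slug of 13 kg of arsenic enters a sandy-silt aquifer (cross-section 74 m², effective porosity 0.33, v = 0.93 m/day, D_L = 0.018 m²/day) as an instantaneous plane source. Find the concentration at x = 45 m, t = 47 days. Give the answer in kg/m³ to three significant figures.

For an instantaneous plane source, C(x,t) = M/(n_e·A·√(4πDt)) · exp(−(x−vt)²/(4Dt)), with n_e·A the pore (flow) area.
Plume center vt = 0.93 × 47 = 43.71 m, so the well at 45 m is 1.29 m downgradient of the peak.
√(4πDt) = 3.261 m, giving peak height M/(n_e·A·√(4πDt)) = 13/(0.33 × 74 × 3.261) = 0.1632 kg/m³.
(x−vt)²/(4Dt) = (1.29)²/(4 × 0.018 × 47) = 0.4918; exp(−0.4918) = 0.6115.
C = 0.1632 × 0.6115 = 0.0998 kg/m³.

0.0998 kg/m³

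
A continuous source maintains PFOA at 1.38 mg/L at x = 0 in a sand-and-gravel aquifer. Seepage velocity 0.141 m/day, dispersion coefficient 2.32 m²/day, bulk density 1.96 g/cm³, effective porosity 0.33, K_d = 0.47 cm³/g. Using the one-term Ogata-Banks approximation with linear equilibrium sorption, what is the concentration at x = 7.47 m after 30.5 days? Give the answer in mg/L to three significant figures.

Retardation factor R = 1 + ρ_b·K_d/n = 1 + 1.96 × 0.47/0.33 = 3.792.
Sorption retards both mechanisms: v_R = v/R = 0.03718 m/day, D_R = D/R = 0.6118 m²/day.
v_R·t = 0.03718 × 30.5 = 1.13399 m; 2√(D_R t) = 8.639 m; argument = (7.47 − 1.13399)/8.639 = 0.7334.
C = C₀ × ½·erfc(0.7334) = 1.38 × 0.1498 = 0.207 mg/L.

0.207 mg/L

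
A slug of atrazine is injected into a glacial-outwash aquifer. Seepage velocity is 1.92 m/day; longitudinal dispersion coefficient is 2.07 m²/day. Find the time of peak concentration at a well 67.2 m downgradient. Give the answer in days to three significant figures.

34.4 days

For the 1D instantaneous-source solution, setting ∂C/∂t = 0 at fixed x gives v²t² + 2Dt − x² = 0, so t = (√(D² + v²x²) − D)/v².
√(D² + v²x²) = √(2.07² + 1.92² × 67.2²) = 129.0; v² = 3.6864.
t = (129.0 − 2.07)/3.6864 = 34.4 days (vs. the pure-advection estimate x/v = 35.0 d).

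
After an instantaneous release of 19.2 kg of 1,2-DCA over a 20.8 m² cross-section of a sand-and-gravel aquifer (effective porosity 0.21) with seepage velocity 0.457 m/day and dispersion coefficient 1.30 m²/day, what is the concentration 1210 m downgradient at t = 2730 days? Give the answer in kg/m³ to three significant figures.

0.0188 kg/m³

For an instantaneous plane source, C(x,t) = M/(n_e·A·√(4πDt)) · exp(−(x−vt)²/(4Dt)), with n_e·A the pore (flow) area.
Plume center vt = 0.457 × 2730 = 1247.61 m, so the well at 1210 m is 37.61 m upgradient of the peak.
√(4πDt) = 211.2 m, giving peak height M/(n_e·A·√(4πDt)) = 19.2/(0.21 × 20.8 × 211.2) = 0.02081 kg/m³.
(x−vt)²/(4Dt) = (-37.61)²/(4 × 1.30 × 2730) = 0.09964; exp(−0.09964) = 0.9052.
C = 0.02081 × 0.9052 = 0.0188 kg/m³.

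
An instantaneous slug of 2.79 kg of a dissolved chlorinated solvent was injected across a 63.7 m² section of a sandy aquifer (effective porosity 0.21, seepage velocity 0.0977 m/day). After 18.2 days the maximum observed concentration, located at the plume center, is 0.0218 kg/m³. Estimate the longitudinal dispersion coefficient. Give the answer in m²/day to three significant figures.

0.400 m²/day

At the plume center C_max = M/(n_e·A·√(4πDt)), so D = M²/(4πt·(n_e·A·C_max)²).
n_e·A·C_max = 0.21 × 63.7 × 0.0218 = 0.2916 kg/m.
D = 2.79²/(4π × 18.2 × 0.2916²) = 0.400 m²/day.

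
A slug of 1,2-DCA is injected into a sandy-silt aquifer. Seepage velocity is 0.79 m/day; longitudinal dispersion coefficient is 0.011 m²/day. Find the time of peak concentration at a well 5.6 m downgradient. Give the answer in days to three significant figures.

For the 1D instantaneous-source solution, setting ∂C/∂t = 0 at fixed x gives v²t² + 2Dt − x² = 0, so t = (√(D² + v²x²) − D)/v².
√(D² + v²x²) = √(0.011² + 0.79² × 5.6²) = 4.424; v² = 0.6241.
t = (4.424 − 0.011)/0.6241 = 7.07 days (vs. the pure-advection estimate x/v = 7.09 d).

7.07 days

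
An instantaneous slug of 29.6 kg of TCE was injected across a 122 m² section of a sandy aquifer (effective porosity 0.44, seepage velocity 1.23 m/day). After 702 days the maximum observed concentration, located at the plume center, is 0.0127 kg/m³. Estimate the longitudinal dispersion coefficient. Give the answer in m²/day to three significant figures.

At the plume center C_max = M/(n_e·A·√(4πDt)), so D = M²/(4πt·(n_e·A·C_max)²).
n_e·A·C_max = 0.44 × 122 × 0.0127 = 0.6817 kg/m.
D = 29.6²/(4π × 702 × 0.6817²) = 0.214 m²/day.

0.214 m²/day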